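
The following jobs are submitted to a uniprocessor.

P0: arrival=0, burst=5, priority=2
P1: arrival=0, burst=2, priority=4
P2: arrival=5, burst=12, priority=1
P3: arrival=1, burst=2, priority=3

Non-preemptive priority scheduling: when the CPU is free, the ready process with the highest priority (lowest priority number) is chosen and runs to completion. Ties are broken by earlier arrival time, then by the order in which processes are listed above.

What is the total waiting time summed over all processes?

35

Timeline: | P0 0-5 | P2 5-17 | P3 17-19 | P1 19-21 |
Completion: P0=5  P1=21  P2=17  P3=19
Turnaround (C−A): P0=5  P1=21  P2=12  P3=18
Waiting = turnaround − burst: P0=0, P1=19, P2=0, P3=16
Total waiting = 0 + 19 + 0 + 16 = 35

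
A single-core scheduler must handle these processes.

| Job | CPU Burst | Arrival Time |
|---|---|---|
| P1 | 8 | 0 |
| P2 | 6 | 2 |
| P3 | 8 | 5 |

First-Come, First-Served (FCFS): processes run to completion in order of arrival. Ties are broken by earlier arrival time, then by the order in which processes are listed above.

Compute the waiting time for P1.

Gantt: | P1 0-8 | P2 8-14 | P3 14-22 |
Completion: P1=8  P2=14  P3=22
Waiting(P1) = turnaround − burst = 8 − 8 = 0

0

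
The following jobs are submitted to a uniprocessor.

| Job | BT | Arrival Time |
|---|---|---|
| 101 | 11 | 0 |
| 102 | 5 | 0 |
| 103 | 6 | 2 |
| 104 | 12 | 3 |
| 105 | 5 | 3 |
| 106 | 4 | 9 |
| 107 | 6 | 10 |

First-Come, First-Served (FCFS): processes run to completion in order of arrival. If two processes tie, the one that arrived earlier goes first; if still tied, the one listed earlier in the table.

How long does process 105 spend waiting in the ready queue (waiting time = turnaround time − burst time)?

31

Schedule: | 101 0-11 | 102 11-16 | 103 16-22 | 104 22-34 | 105 34-39 | 106 39-43 | 107 43-49 |
Completion: 101=11  102=16  103=22  104=34  105=39  106=43  107=49
Waiting(105) = turnaround − burst = 36 − 5 = 31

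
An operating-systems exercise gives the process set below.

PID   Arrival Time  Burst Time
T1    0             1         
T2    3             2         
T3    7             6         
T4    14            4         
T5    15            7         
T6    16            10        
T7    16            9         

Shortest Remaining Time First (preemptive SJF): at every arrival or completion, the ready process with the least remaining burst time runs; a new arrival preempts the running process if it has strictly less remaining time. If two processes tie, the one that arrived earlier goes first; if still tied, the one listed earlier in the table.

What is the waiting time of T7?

9

Timeline: | T1 0-1 | idle 1-3 | T2 3-5 | idle 5-7 | T3 7-13 | idle 13-14 | T4 14-18 | T5 18-25 | T7 25-34 | T6 34-44 |
Completion: T1=1  T2=5  T3=13  T4=18  T5=25  T6=44  T7=34
Turnaround (C−A): T1=1  T2=2  T3=6  T4=4  T5=10  T6=28  T7=18
Waiting(T7) = turnaround − burst = 18 − 9 = 9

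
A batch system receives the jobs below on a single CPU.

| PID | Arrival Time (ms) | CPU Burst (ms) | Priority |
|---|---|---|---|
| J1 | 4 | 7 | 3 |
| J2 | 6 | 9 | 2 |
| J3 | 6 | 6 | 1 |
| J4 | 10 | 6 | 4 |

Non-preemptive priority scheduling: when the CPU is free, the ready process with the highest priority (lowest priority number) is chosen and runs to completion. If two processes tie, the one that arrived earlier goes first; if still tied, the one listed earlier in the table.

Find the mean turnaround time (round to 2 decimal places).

15.00

Schedule: | idle 0-4 | J1 4-11 | J3 11-17 | J2 17-26 | J4 26-32 |
Completion: J1=11  J2=26  J3=17  J4=32
Turnaround (C−A): J1=7  J2=20  J3=11  J4=22
Turnaround times: J1=7, J2=20, J3=11, J4=22
Average turnaround = (7+20+11+22) / 4 = 60/4 = 15.00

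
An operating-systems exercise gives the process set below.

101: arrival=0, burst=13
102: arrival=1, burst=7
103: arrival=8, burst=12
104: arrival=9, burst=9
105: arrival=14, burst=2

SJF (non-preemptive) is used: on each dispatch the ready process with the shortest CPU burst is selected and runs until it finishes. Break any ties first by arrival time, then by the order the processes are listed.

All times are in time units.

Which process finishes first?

101

Timeline: | 101 0-13 | 102 13-20 | 105 20-22 | 104 22-31 | 103 31-43 |
Completion: 101=13  102=20  103=43  104=31  105=22
Turnaround (C−A): 101=13  102=19  103=35  104=22  105=8
Finish order: 101 → 102 → 105 → 104 → 103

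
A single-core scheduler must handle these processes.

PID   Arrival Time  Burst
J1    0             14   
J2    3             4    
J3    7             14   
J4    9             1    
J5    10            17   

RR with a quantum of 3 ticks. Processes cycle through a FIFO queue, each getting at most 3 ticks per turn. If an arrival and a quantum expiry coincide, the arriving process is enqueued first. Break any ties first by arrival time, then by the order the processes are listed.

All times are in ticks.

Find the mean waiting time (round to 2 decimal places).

14.80

Timeline: | J1 0-3 | J2 3-6 | J1 6-9 | J2 9-10 | J3 10-13 | J4 13-14 | J1 14-17 | J5 17-20 | J3 20-23 | J1 23-26 | J5 26-29 | J3 29-32 | J1 32-34 | J5 34-37 | J3 37-40 | J5 40-43 | J3 43-45 | J5 45-50 |
Completion: J1=34  J2=10  J3=45  J4=14  J5=50
Turnaround (C−A): J1=34  J2=7  J3=38  J4=5  J5=40
Waiting times: J1=20, J2=3, J3=24, J4=4, J5=23
Average waiting = (20+3+24+4+23) / 5 = 74/5 = 14.80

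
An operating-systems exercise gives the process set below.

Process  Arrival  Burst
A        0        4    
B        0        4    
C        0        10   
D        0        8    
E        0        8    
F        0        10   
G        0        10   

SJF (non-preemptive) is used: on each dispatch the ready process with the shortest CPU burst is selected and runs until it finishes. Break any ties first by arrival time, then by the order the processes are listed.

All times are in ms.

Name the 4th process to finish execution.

E

Gantt: | A 0-4 | B 4-8 | D 8-16 | E 16-24 | C 24-34 | F 34-44 | G 44-54 |
Completion: A=4  B=8  C=34  D=16  E=24  F=44  G=54
Finish order: A → B → D → E → C → F → G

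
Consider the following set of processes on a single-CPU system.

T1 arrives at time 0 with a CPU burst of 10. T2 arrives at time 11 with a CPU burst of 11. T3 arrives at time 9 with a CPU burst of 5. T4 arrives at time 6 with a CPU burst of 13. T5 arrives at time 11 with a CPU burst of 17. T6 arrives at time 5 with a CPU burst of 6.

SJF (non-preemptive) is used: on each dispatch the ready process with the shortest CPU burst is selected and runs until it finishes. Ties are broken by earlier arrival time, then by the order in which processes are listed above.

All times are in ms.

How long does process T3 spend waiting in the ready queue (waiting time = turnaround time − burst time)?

Timeline: | T1 0-10 | T3 10-15 | T6 15-21 | T2 21-32 | T4 32-45 | T5 45-62 |
Completion: T1=10  T2=32  T3=15  T4=45  T5=62  T6=21
Turnaround (C−A): T1=10  T2=21  T3=6  T4=39  T5=51  T6=16
Waiting(T3) = turnaround − burst = 6 − 5 = 1

1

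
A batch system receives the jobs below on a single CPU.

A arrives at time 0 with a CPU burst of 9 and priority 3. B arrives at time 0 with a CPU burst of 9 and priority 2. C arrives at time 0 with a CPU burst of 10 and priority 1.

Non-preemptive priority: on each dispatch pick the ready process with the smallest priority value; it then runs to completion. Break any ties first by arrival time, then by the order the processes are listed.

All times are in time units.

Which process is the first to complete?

C

Schedule: | C 0-10 | B 10-19 | A 19-28 |
Completion: A=28  B=19  C=10
Turnaround (C−A): A=28  B=19  C=10
Finish order: C → B → A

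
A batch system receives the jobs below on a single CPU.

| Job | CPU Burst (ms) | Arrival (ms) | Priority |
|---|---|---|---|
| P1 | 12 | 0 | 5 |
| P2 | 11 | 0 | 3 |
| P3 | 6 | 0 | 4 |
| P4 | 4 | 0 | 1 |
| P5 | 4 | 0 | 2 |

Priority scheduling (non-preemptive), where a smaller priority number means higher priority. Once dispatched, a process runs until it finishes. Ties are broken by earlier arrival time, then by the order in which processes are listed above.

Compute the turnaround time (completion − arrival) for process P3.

Schedule: | P4 0-4 | P5 4-8 | P2 8-19 | P3 19-25 | P1 25-37 |
Completion: P1=37  P2=19  P3=25  P4=4  P5=8
Turnaround (C−A): P1=37  P2=19  P3=25  P4=4  P5=8
Turnaround(P3) = completion − arrival = 25 − 0 = 25

25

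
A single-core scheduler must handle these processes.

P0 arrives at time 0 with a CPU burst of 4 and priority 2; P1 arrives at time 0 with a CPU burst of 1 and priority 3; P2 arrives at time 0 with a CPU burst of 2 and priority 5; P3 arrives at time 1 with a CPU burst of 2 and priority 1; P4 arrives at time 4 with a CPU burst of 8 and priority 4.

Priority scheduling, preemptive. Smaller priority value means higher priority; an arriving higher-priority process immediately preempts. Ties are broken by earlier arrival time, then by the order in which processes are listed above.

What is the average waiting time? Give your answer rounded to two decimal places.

Schedule: | P0 0-1 | P3 1-3 | P0 3-6 | P1 6-7 | P4 7-15 | P2 15-17 |
Completion: P0=6  P1=7  P2=17  P3=3  P4=15
Turnaround (C−A): P0=6  P1=7  P2=17  P3=2  P4=11
Waiting times: P0=2, P1=6, P2=15, P3=0, P4=3
Average waiting = (2+6+15+0+3) / 5 = 26/5 = 5.20

5.20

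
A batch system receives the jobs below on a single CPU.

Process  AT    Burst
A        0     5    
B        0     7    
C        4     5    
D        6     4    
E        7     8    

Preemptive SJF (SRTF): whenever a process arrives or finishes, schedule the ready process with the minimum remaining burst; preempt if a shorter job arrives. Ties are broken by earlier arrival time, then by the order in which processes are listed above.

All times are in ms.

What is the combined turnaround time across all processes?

62

Timeline: | A 0-5 | C 5-10 | D 10-14 | B 14-21 | E 21-29 |
Completion: A=5  B=21  C=10  D=14  E=29
Turnaround = completion − arrival: A=5, B=21, C=6, D=8, E=22
Total turnaround = 5 + 21 + 6 + 8 + 22 = 62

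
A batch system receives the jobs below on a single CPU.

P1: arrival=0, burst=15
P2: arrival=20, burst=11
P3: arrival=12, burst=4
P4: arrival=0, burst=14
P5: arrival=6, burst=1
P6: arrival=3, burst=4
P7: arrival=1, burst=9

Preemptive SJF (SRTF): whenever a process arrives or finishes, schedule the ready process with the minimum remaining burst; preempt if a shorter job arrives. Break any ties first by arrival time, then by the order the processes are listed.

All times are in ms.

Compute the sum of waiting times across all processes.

81

Gantt: | P4 0-1 | P7 1-3 | P6 3-7 | P5 7-8 | P7 8-15 | P3 15-19 | P4 19-20 | P2 20-31 | P4 31-43 | P1 43-58 |
Completion: P1=58  P2=31  P3=19  P4=43  P5=8  P6=7  P7=15
Turnaround (C−A): P1=58  P2=11  P3=7  P4=43  P5=2  P6=4  P7=14
Waiting = turnaround − burst: P1=43, P2=0, P3=3, P4=29, P5=1, P6=0, P7=5
Total waiting = 43 + 0 + 3 + 29 + 1 + 0 + 5 = 81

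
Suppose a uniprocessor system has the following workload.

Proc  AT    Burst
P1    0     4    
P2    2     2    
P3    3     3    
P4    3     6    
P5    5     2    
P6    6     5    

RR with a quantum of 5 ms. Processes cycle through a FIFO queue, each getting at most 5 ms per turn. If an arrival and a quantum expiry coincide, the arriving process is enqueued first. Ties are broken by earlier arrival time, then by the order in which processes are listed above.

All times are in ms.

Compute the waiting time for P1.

Gantt: | P1 0-4 | P2 4-6 | P3 6-9 | P4 9-14 | P5 14-16 | P6 16-21 | P4 21-22 |
Completion: P1=4  P2=6  P3=9  P4=22  P5=16  P6=21
Waiting(P1) = turnaround − burst = 4 − 4 = 0

0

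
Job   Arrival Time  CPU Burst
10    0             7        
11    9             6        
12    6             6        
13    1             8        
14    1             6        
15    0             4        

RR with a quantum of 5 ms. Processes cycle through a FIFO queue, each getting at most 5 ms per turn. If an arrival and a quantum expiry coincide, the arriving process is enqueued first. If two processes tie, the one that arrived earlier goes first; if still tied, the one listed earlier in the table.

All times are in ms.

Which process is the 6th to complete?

11

Timeline: | 10 0-5 | 15 5-9 | 13 9-14 | 14 14-19 | 10 19-21 | 12 21-26 | 11 26-31 | 13 31-34 | 14 34-35 | 12 35-36 | 11 36-37 |
Completion: 10=21  11=37  12=36  13=34  14=35  15=9
Turnaround (C−A): 10=21  11=28  12=30  13=33  14=34  15=9
Finish order: 15 → 10 → 13 → 14 → 12 → 11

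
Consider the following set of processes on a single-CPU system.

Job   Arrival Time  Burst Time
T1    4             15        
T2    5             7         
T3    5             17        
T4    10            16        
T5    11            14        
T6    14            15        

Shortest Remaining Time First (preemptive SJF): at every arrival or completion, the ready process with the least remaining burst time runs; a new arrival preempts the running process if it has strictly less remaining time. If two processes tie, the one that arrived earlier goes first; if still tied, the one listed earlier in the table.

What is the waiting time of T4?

45

Schedule: | idle 0-4 | T1 4-5 | T2 5-12 | T1 12-26 | T5 26-40 | T6 40-55 | T4 55-71 | T3 71-88 |
Completion: T1=26  T2=12  T3=88  T4=71  T5=40  T6=55
Turnaround (C−A): T1=22  T2=7  T3=83  T4=61  T5=29  T6=41
Waiting(T4) = turnaround − burst = 61 − 16 = 45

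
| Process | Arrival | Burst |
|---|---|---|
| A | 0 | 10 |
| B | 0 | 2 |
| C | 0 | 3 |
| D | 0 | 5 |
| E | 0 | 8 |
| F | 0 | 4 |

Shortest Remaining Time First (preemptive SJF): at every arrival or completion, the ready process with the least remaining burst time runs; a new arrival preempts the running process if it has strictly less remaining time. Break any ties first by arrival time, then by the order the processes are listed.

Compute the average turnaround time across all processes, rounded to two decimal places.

14.00

Timeline: | B 0-2 | C 2-5 | F 5-9 | D 9-14 | E 14-22 | A 22-32 |
Completion: A=32  B=2  C=5  D=14  E=22  F=9
Turnaround times: A=32, B=2, C=5, D=14, E=22, F=9
Average turnaround = (32+2+5+14+22+9) / 6 = 84/6 = 14.00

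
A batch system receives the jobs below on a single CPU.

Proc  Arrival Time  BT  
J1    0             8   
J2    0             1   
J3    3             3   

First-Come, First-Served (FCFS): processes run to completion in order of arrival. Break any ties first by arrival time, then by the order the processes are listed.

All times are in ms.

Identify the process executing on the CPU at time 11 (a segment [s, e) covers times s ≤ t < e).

J3

Timeline: | J1 0-8 | J2 8-9 | J3 9-12 |
Completion: J1=8  J2=9  J3=12
Turnaround (C−A): J1=8  J2=9  J3=9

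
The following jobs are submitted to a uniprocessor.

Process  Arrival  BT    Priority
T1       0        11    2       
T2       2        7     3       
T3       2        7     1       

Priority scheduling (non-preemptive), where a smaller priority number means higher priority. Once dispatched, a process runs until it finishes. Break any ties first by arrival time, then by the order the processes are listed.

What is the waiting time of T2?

Schedule: | T1 0-11 | T3 11-18 | T2 18-25 |
Completion: T1=11  T2=25  T3=18
Turnaround (C−A): T1=11  T2=23  T3=16
Waiting(T2) = turnaround − burst = 23 − 7 = 16

16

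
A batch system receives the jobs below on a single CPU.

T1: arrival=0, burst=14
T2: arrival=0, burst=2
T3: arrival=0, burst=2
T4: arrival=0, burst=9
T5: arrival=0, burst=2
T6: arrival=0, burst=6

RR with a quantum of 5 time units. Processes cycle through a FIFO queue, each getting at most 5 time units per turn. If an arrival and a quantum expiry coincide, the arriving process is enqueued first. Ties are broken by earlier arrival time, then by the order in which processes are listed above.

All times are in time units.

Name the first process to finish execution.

T2

Gantt: | T1 0-5 | T2 5-7 | T3 7-9 | T4 9-14 | T5 14-16 | T6 16-21 | T1 21-26 | T4 26-30 | T6 30-31 | T1 31-35 |
Completion: T1=35  T2=7  T3=9  T4=30  T5=16  T6=31
Turnaround (C−A): T1=35  T2=7  T3=9  T4=30  T5=16  T6=31
Finish order: T2 → T3 → T5 → T4 → T6 → T1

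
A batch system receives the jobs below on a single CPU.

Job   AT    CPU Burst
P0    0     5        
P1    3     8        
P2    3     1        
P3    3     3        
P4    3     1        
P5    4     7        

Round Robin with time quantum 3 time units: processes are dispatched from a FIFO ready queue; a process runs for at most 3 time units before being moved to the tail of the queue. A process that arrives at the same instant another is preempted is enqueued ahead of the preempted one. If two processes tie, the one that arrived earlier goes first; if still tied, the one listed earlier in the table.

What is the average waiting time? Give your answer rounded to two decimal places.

8.17

Schedule: | P0 0-3 | P1 3-6 | P2 6-7 | P3 7-10 | P4 10-11 | P0 11-13 | P5 13-16 | P1 16-19 | P5 19-22 | P1 22-24 | P5 24-25 |
Completion: P0=13  P1=24  P2=7  P3=10  P4=11  P5=25
Turnaround (C−A): P0=13  P1=21  P2=4  P3=7  P4=8  P5=21
Waiting times: P0=8, P1=13, P2=3, P3=4, P4=7, P5=14
Average waiting = (8+13+3+4+7+14) / 6 = 49/6 = 8.17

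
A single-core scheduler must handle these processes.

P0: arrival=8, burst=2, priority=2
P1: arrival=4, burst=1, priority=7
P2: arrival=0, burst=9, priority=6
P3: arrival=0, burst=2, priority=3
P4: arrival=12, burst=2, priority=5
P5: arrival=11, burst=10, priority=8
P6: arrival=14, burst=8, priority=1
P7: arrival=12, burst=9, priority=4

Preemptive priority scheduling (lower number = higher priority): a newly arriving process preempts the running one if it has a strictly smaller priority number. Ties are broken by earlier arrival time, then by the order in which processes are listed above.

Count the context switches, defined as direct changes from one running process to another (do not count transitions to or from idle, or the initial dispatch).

Timeline: | P3 0-2 | P2 2-8 | P0 8-10 | P2 10-12 | P7 12-14 | P6 14-22 | P7 22-29 | P4 29-31 | P2 31-32 | P1 32-33 | P5 33-43 |
Completion: P0=10  P1=33  P2=32  P3=2  P4=31  P5=43  P6=22  P7=29
Turnaround (C−A): P0=2  P1=29  P2=32  P3=2  P4=19  P5=32  P6=8  P7=17

10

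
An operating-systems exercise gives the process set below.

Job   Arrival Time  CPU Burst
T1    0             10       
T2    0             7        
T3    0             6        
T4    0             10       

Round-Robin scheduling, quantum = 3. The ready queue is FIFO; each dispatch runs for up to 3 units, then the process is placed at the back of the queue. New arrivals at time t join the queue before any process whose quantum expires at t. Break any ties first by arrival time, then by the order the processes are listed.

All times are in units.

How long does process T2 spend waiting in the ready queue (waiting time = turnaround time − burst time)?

21

Schedule: | T1 0-3 | T2 3-6 | T3 6-9 | T4 9-12 | T1 12-15 | T2 15-18 | T3 18-21 | T4 21-24 | T1 24-27 | T2 27-28 | T4 28-31 | T1 31-32 | T4 32-33 |
Completion: T1=32  T2=28  T3=21  T4=33
Turnaround (C−A): T1=32  T2=28  T3=21  T4=33
Waiting(T2) = turnaround − burst = 28 − 7 = 21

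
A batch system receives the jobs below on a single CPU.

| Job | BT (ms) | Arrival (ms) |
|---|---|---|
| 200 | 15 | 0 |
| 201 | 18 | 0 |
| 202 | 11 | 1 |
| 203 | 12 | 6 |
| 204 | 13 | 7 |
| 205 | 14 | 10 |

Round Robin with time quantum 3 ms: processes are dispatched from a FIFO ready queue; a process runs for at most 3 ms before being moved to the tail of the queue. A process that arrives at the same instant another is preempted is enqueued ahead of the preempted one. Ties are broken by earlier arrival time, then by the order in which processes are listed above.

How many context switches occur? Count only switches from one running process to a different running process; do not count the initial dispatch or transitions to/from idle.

28

Schedule: | 200 0-3 | 201 3-6 | 202 6-9 | 200 9-12 | 203 12-15 | 201 15-18 | 204 18-21 | 202 21-24 | 205 24-27 | 200 27-30 | 203 30-33 | 201 33-36 | 204 36-39 | 202 39-42 | 205 42-45 | 200 45-48 | 203 48-51 | 201 51-54 | 204 54-57 | 202 57-59 | 205 59-62 | 200 62-65 | 203 65-68 | 201 68-71 | 204 71-74 | 205 74-77 | 201 77-80 | 204 80-81 | 205 81-83 |
Completion: 200=65  201=80  202=59  203=68  204=81  205=83
Turnaround (C−A): 200=65  201=80  202=58  203=62  204=74  205=73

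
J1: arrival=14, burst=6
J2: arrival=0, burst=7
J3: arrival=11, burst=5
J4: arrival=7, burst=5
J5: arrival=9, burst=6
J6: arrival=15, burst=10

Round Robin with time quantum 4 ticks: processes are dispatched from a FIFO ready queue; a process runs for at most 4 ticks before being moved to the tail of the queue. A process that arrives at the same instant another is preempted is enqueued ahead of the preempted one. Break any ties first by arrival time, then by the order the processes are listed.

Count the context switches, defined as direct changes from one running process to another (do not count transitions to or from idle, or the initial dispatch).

10

Timeline: | J2 0-7 | J4 7-11 | J5 11-15 | J3 15-19 | J4 19-20 | J1 20-24 | J6 24-28 | J5 28-30 | J3 30-31 | J1 31-33 | J6 33-39 |
Completion: J1=33  J2=7  J3=31  J4=20  J5=30  J6=39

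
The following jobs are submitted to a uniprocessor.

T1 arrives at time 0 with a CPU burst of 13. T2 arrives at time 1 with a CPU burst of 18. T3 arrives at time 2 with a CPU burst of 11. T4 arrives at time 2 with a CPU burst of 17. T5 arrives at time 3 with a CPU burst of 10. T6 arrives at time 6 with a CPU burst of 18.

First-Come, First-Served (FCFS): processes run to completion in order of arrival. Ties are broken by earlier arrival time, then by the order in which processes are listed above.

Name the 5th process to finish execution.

Schedule: | T1 0-13 | T2 13-31 | T3 31-42 | T4 42-59 | T5 59-69 | T6 69-87 |
Completion: T1=13  T2=31  T3=42  T4=59  T5=69  T6=87
Finish order: T1 → T2 → T3 → T4 → T5 → T6

T5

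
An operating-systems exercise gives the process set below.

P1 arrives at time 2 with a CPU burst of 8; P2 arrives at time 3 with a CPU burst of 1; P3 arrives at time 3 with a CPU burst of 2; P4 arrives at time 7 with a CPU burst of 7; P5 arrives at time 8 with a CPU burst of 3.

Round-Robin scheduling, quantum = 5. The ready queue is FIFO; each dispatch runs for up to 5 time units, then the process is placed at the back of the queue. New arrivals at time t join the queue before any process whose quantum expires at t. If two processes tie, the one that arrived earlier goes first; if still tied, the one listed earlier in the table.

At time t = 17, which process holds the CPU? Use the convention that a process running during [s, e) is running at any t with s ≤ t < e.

P1

Timeline: | idle 0-2 | P1 2-7 | P2 7-8 | P3 8-10 | P4 10-15 | P1 15-18 | P5 18-21 | P4 21-23 |
Completion: P1=18  P2=8  P3=10  P4=23  P5=21
Turnaround (C−A): P1=16  P2=5  P3=7  P4=16  P5=13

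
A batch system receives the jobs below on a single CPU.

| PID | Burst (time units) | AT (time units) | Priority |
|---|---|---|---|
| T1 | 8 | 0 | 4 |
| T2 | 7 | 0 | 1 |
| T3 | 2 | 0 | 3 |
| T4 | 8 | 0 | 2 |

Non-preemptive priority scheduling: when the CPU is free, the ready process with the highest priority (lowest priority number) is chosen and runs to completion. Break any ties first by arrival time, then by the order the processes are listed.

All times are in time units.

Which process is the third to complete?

Timeline: | T2 0-7 | T4 7-15 | T3 15-17 | T1 17-25 |
Completion: T1=25  T2=7  T3=17  T4=15
Turnaround (C−A): T1=25  T2=7  T3=17  T4=15
Finish order: T2 → T4 → T3 → T1

T3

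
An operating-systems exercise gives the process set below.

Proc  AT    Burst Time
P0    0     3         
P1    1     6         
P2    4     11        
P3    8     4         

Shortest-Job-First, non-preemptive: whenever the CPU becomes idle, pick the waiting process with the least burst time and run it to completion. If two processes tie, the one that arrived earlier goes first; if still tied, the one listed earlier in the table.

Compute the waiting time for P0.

Gantt: | P0 0-3 | P1 3-9 | P3 9-13 | P2 13-24 |
Completion: P0=3  P1=9  P2=24  P3=13
Waiting(P0) = turnaround − burst = 3 − 3 = 0

0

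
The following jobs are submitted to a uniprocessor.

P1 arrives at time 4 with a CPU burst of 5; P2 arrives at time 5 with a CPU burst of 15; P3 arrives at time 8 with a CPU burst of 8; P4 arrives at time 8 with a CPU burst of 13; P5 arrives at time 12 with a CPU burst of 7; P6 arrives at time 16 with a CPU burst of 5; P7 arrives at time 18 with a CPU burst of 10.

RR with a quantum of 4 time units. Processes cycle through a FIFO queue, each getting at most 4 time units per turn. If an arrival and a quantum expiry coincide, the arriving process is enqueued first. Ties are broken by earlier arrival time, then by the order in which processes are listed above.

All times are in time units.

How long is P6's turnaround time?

37

Gantt: | idle 0-4 | P1 4-8 | P2 8-12 | P3 12-16 | P4 16-20 | P1 20-21 | P5 21-25 | P2 25-29 | P6 29-33 | P3 33-37 | P7 37-41 | P4 41-45 | P5 45-48 | P2 48-52 | P6 52-53 | P7 53-57 | P4 57-61 | P2 61-64 | P7 64-66 | P4 66-67 |
Completion: P1=21  P2=64  P3=37  P4=67  P5=48  P6=53  P7=66
Turnaround (C−A): P1=17  P2=59  P3=29  P4=59  P5=36  P6=37  P7=48
Turnaround(P6) = completion − arrival = 53 − 16 = 37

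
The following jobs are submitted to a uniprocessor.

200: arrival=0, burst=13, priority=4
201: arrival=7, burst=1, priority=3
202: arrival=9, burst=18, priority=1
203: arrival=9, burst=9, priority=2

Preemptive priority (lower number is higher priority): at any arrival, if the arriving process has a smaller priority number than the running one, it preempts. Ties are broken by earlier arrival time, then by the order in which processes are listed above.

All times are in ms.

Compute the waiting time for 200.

28

Schedule: | 200 0-7 | 201 7-8 | 200 8-9 | 202 9-27 | 203 27-36 | 200 36-41 |
Completion: 200=41  201=8  202=27  203=36
Waiting(200) = turnaround − burst = 41 − 13 = 28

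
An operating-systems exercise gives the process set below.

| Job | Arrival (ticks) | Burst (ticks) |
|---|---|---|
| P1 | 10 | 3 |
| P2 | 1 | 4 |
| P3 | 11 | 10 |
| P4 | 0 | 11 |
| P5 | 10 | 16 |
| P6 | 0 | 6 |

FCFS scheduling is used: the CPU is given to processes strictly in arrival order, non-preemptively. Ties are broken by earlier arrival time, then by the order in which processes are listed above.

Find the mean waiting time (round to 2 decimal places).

13.50

Schedule: | P4 0-11 | P6 11-17 | P2 17-21 | P1 21-24 | P5 24-40 | P3 40-50 |
Completion: P1=24  P2=21  P3=50  P4=11  P5=40  P6=17
Waiting times: P1=11, P2=16, P3=29, P4=0, P5=14, P6=11
Average waiting = (11+16+29+0+14+11) / 6 = 81/6 = 13.50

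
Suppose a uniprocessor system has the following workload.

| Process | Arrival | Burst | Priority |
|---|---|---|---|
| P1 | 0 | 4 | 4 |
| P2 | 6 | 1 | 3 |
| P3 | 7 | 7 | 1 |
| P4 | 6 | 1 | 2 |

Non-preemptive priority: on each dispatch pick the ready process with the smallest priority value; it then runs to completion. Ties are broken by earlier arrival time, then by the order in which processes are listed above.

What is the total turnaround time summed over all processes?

21

Gantt: | P1 0-4 | idle 4-6 | P4 6-7 | P3 7-14 | P2 14-15 |
Completion: P1=4  P2=15  P3=14  P4=7
Turnaround (C−A): P1=4  P2=9  P3=7  P4=1
Turnaround = completion − arrival: P1=4, P2=9, P3=7, P4=1
Total turnaround = 4 + 9 + 7 + 1 = 21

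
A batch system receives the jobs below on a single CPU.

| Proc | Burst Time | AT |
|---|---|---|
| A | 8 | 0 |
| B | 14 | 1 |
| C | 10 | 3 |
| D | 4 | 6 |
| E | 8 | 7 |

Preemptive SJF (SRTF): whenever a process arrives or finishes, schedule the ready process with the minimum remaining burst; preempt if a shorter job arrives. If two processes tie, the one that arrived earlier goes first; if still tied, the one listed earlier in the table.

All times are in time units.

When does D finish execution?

Gantt: | A 0-8 | D 8-12 | E 12-20 | C 20-30 | B 30-44 |
Completion: A=8  B=44  C=30  D=12  E=20

12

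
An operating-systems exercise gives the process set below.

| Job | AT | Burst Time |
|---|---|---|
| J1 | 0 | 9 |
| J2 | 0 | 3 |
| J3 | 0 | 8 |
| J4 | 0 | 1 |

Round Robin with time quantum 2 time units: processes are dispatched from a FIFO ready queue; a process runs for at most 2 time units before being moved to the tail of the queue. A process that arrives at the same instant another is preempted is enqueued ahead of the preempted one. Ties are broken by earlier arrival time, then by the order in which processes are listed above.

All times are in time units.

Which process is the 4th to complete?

J1

Timeline: | J1 0-2 | J2 2-4 | J3 4-6 | J4 6-7 | J1 7-9 | J2 9-10 | J3 10-12 | J1 12-14 | J3 14-16 | J1 16-18 | J3 18-20 | J1 20-21 |
Completion: J1=21  J2=10  J3=20  J4=7
Turnaround (C−A): J1=21  J2=10  J3=20  J4=7
Finish order: J4 → J2 → J3 → J1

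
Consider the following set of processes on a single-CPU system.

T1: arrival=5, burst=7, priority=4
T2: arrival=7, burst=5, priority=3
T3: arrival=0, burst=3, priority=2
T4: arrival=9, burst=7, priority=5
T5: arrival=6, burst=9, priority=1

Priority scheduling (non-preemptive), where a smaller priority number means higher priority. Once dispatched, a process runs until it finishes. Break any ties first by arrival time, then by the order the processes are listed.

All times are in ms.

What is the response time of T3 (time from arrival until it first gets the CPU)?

Schedule: | T3 0-3 | idle 3-5 | T1 5-12 | T5 12-21 | T2 21-26 | T4 26-33 |
Completion: T1=12  T2=26  T3=3  T4=33  T5=21
Turnaround (C−A): T1=7  T2=19  T3=3  T4=24  T5=15
Response(T3) = first start − arrival = 0 − 0 = 0

0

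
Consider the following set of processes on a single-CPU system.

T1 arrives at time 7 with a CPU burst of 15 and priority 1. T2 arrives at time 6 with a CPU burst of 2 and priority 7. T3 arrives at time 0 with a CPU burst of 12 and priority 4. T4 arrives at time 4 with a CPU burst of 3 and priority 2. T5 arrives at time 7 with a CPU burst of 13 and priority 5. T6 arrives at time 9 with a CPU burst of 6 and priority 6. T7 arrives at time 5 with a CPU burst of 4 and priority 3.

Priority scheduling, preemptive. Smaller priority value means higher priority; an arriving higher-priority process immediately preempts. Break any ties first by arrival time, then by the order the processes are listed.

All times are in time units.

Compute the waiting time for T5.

Schedule: | T3 0-4 | T4 4-7 | T1 7-22 | T7 22-26 | T3 26-34 | T5 34-47 | T6 47-53 | T2 53-55 |
Completion: T1=22  T2=55  T3=34  T4=7  T5=47  T6=53  T7=26
Waiting(T5) = turnaround − burst = 40 − 13 = 27

27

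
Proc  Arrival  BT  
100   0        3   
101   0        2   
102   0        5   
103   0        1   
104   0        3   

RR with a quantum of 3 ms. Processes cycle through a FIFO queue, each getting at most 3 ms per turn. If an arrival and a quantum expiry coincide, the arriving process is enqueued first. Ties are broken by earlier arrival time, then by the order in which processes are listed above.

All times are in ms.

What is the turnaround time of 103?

Gantt: | 100 0-3 | 101 3-5 | 102 5-8 | 103 8-9 | 104 9-12 | 102 12-14 |
Completion: 100=3  101=5  102=14  103=9  104=12
Turnaround(103) = completion − arrival = 9 − 0 = 9

9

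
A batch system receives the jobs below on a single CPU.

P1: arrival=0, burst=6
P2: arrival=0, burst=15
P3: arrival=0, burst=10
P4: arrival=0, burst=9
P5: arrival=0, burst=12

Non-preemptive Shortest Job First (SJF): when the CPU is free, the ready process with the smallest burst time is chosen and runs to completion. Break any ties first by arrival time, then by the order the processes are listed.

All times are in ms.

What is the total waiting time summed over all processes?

83

Timeline: | P1 0-6 | P4 6-15 | P3 15-25 | P5 25-37 | P2 37-52 |
Completion: P1=6  P2=52  P3=25  P4=15  P5=37
Waiting = turnaround − burst: P1=0, P2=37, P3=15, P4=6, P5=25
Total waiting = 0 + 37 + 15 + 6 + 25 = 83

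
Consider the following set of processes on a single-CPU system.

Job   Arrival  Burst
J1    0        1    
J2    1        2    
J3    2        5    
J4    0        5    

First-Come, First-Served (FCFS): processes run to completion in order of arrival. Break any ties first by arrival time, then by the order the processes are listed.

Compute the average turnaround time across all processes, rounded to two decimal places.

6.25

Gantt: | J1 0-1 | J4 1-6 | J2 6-8 | J3 8-13 |
Completion: J1=1  J2=8  J3=13  J4=6
Turnaround times: J1=1, J2=7, J3=11, J4=6
Average turnaround = (1+7+11+6) / 4 = 25/4 = 6.25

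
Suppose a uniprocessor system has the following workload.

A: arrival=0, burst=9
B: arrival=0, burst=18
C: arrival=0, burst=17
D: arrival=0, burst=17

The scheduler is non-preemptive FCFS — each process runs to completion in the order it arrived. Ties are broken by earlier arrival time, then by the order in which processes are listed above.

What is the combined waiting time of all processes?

80

Timeline: | A 0-9 | B 9-27 | C 27-44 | D 44-61 |
Completion: A=9  B=27  C=44  D=61
Waiting = turnaround − burst: A=0, B=9, C=27, D=44
Total waiting = 0 + 9 + 27 + 44 = 80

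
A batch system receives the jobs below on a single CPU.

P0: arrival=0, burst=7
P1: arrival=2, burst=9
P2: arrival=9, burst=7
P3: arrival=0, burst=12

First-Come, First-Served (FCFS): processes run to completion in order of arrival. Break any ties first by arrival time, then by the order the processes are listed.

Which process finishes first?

P0

Schedule: | P0 0-7 | P3 7-19 | P1 19-28 | P2 28-35 |
Completion: P0=7  P1=28  P2=35  P3=19
Turnaround (C−A): P0=7  P1=26  P2=26  P3=19
Finish order: P0 → P3 → P1 → P2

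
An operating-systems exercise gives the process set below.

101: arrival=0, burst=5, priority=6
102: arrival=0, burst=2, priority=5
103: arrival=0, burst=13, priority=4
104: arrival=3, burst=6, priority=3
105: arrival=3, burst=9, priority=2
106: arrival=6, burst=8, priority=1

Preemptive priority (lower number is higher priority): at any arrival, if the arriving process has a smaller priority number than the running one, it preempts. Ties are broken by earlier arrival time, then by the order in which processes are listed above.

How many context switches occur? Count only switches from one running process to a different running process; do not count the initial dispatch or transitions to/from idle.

Timeline: | 103 0-3 | 105 3-6 | 106 6-14 | 105 14-20 | 104 20-26 | 103 26-36 | 102 36-38 | 101 38-43 |
Completion: 101=43  102=38  103=36  104=26  105=20  106=14
Turnaround (C−A): 101=43  102=38  103=36  104=23  105=17  106=8

7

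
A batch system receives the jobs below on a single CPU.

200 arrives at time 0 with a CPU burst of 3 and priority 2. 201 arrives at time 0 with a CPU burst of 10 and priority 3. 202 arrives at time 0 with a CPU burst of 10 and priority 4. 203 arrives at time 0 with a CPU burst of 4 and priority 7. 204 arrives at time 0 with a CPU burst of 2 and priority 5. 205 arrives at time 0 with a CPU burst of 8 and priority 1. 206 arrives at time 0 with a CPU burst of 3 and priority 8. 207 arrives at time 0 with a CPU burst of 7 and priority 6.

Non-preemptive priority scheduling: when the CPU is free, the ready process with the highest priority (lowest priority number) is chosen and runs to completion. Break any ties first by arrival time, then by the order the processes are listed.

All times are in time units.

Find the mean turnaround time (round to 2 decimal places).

29.38

Timeline: | 205 0-8 | 200 8-11 | 201 11-21 | 202 21-31 | 204 31-33 | 207 33-40 | 203 40-44 | 206 44-47 |
Completion: 200=11  201=21  202=31  203=44  204=33  205=8  206=47  207=40
Turnaround (C−A): 200=11  201=21  202=31  203=44  204=33  205=8  206=47  207=40
Turnaround times: 200=11, 201=21, 202=31, 203=44, 204=33, 205=8, 206=47, 207=40
Average turnaround = (11+21+31+44+33+8+47+40) / 8 = 235/8 = 29.38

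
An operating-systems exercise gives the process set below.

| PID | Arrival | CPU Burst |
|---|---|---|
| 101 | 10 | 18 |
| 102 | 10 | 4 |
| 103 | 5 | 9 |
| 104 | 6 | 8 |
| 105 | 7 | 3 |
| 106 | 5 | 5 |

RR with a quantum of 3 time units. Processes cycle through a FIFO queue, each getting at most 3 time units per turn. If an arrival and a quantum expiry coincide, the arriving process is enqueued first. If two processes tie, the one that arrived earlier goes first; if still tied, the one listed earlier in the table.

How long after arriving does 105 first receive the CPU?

Gantt: | idle 0-5 | 103 5-8 | 106 8-11 | 104 11-14 | 105 14-17 | 103 17-20 | 101 20-23 | 102 23-26 | 106 26-28 | 104 28-31 | 103 31-34 | 101 34-37 | 102 37-38 | 104 38-40 | 101 40-52 |
Completion: 101=52  102=38  103=34  104=40  105=17  106=28
Response(105) = first start − arrival = 14 − 7 = 7

7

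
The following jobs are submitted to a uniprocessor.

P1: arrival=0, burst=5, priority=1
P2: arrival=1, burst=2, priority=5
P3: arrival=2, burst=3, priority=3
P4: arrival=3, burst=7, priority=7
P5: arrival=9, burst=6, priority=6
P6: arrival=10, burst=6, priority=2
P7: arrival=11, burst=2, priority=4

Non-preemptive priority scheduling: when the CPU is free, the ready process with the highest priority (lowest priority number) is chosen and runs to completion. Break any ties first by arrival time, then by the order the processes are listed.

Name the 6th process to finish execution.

P5

Schedule: | P1 0-5 | P3 5-8 | P2 8-10 | P6 10-16 | P7 16-18 | P5 18-24 | P4 24-31 |
Completion: P1=5  P2=10  P3=8  P4=31  P5=24  P6=16  P7=18
Turnaround (C−A): P1=5  P2=9  P3=6  P4=28  P5=15  P6=6  P7=7
Finish order: P1 → P3 → P2 → P6 → P7 → P5 → P4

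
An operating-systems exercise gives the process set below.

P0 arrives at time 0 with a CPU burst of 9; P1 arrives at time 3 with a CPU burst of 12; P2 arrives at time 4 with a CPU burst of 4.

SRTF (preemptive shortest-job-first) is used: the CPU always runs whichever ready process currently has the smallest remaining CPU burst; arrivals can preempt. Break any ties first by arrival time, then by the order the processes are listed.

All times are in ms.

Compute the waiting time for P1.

10

Timeline: | P0 0-4 | P2 4-8 | P0 8-13 | P1 13-25 |
Completion: P0=13  P1=25  P2=8
Turnaround (C−A): P0=13  P1=22  P2=4
Waiting(P1) = turnaround − burst = 22 − 12 = 10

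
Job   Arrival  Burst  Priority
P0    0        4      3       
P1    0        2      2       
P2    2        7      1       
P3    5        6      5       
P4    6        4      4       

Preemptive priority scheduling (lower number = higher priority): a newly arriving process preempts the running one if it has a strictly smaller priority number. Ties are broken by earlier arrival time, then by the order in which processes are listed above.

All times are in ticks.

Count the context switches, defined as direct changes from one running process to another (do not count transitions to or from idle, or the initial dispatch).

4

Timeline: | P1 0-2 | P2 2-9 | P0 9-13 | P4 13-17 | P3 17-23 |
Completion: P0=13  P1=2  P2=9  P3=23  P4=17
Turnaround (C−A): P0=13  P1=2  P2=7  P3=18  P4=11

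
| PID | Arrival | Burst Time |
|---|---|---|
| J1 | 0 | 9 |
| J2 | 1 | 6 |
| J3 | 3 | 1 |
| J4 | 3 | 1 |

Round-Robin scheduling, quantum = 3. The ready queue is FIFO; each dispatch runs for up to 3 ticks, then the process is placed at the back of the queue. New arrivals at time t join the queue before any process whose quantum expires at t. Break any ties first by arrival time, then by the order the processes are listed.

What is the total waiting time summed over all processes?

Schedule: | J1 0-3 | J2 3-6 | J3 6-7 | J4 7-8 | J1 8-11 | J2 11-14 | J1 14-17 |
Completion: J1=17  J2=14  J3=7  J4=8
Waiting = turnaround − burst: J1=8, J2=7, J3=3, J4=4
Total waiting = 8 + 7 + 3 + 4 = 22

22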